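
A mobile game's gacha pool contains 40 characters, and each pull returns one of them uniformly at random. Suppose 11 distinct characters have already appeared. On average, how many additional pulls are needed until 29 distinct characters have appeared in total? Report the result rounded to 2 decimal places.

37.67

With k distinct characters already seen, the next new one takes an expected 40/(40-k) pulls.
Sum over k = 11,...,28: E = 40/29 + 40/28 + 40/27 + ... + 40/13 + 40/12 = 37.671.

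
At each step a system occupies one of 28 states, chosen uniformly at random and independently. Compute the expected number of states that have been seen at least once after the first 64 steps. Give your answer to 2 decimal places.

25.27

For each state, P(seen in 64 steps) = 1 - (27/28)^64 = 0.902.
By linearity of expectation, E[distinct seen] = 28·(1 - (27/28)^64) = 25.269.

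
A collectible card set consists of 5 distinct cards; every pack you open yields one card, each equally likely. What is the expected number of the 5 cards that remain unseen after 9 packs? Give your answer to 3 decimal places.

For each card, P(unseen after 9) = (4/5)^9 = 0.1342.
By linearity of expectation, E[unseen] = 5·(4/5)^9 = 0.6711.

0.671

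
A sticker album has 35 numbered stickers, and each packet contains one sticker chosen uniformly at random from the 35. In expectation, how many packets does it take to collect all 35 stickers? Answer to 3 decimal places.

145.137

The wait to go from k to k+1 distinct stickers is geometric with mean 35/(35-k).
E[T] = 35/35 + 35/34 + 35/33 + ... + 35/2 + 35/1 = 35·H_{35}.
H_{35} = 4.1468, so E[T] = 145.1373.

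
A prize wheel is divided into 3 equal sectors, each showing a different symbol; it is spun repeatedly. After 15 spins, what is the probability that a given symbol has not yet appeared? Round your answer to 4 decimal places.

0.0023

On each spin the fixed symbol fails to appear with probability 2/3.
P(still missing after 15) = (2/3)^15 = 0.00228.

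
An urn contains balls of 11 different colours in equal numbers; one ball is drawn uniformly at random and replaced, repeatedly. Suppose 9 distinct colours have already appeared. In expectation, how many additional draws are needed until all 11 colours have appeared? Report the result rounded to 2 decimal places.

From k distinct to k+1 distinct takes on average 11/(11-k) draws.
Sum over k = 9,...,10: E = 11/2 + 11/1 = 16.500.

16.50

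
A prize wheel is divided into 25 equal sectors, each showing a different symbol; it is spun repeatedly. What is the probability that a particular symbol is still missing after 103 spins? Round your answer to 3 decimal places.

0.015

On each spin the fixed symbol fails to appear with probability 24/25.
P(still missing after 103) = (24/25)^103 = 0.0149.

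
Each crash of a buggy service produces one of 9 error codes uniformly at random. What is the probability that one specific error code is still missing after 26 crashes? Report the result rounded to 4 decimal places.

0.0468

On each crash the fixed error code fails to appear with probability 8/9.
P(still missing after 26) = (8/9)^26 = 0.04678.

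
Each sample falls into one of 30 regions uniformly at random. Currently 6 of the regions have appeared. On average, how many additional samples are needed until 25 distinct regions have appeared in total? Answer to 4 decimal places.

44.7787

With k distinct regions already seen, the next new one takes an expected 30/(30-k) samples.
Sum over k = 6,...,24: E = 30/24 + 30/23 + 30/22 + ... + 30/7 + 30/6 = 44.77875.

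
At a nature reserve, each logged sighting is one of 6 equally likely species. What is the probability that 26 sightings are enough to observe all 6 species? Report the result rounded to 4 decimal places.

Let A_i be the event that species i is missing after 26 sightings. By inclusion–exclusion on the A_i,
P(all seen) = Σ_{j=0}^{6} (-1)^j C(6,j)((6-j)/6)^26
= 1.00000 - 0.05241 + 0.00040 - 0.00000 + 0.00000 - 0.00000 + 0.00000
= 0.94798.

0.9480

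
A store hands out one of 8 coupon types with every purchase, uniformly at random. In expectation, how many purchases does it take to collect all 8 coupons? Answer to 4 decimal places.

After k distinct coupons have appeared, the next purchase gives a new one with probability (8-k)/8, so the expected wait for the (k+1)-th is 8/(8-k).
E[T] = 8/8 + 8/7 + 8/6 + ... + 8/2 + 8/1 = 8·H_{8}.
H_{8} = 2.71786, so E[T] = 21.74286.

21.7429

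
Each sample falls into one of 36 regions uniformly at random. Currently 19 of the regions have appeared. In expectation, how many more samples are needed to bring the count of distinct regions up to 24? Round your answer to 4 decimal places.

From k distinct to k+1 distinct takes on average 36/(36-k) samples.
Sum over k = 19,...,23: E = 36/17 + 36/16 + 36/15 + 36/14 + 36/13 = 12.10831.

12.1083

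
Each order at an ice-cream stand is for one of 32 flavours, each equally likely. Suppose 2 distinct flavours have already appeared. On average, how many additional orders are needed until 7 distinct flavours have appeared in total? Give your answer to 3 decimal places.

5.729

From k distinct to k+1 distinct takes on average 32/(32-k) orders.
Sum over k = 2,...,6: E = 32/30 + 32/29 + 32/28 + 32/27 + 32/26 = 5.7289.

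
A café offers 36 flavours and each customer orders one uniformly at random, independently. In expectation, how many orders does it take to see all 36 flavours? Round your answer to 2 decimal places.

150.28

After k distinct flavours have appeared, the next order gives a new one with probability (36-k)/36, so the expected wait for the (k+1)-th is 36/(36-k).
E[T] = 36/36 + 36/35 + 36/34 + ... + 36/2 + 36/1 = 36·H_{36}.
H_{36} = 4.175, so E[T] = 150.284.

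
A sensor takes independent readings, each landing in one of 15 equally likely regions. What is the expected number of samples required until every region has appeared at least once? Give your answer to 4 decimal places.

49.7734

After k distinct regions have appeared, the next sample gives a new one with probability (15-k)/15, so the expected wait for the (k+1)-th is 15/(15-k).
E[T] = 15/15 + 15/14 + 15/13 + ... + 15/2 + 15/1 = 15·H_{15}.
H_{15} = 3.31823, so E[T] = 49.77343.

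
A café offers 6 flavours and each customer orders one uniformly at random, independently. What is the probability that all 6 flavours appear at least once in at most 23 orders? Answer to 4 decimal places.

0.9108

By inclusion–exclusion over which flavours are missing,
P(all seen) = Σ_{j=0}^{6} (-1)^j C(6,j)((6-j)/6)^23
= 1.00000 - 0.09057 + 0.00134 - 0.00000 + 0.00000 - 0.00000 + 0.00000
= 0.91076.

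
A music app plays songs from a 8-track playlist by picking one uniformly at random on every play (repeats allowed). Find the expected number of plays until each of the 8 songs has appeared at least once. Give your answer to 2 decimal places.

Split into phases: going from k distinct to k+1 distinct takes on average 8/(8-k) plays.
E[T] = 8/8 + 8/7 + 8/6 + ... + 8/2 + 8/1 = 8·H_{8}.
H_{8} = 2.718, so E[T] = 21.743.

21.74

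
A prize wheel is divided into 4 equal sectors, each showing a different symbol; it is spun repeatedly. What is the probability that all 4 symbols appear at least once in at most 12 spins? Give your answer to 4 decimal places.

Let A_i be the event that symbol i is missing after 12 spins. By inclusion–exclusion on the A_i,
P(all seen) = Σ_{j=0}^{4} (-1)^j C(4,j)((4-j)/4)^12
= 1.00000 - 0.12671 + 0.00146 - 0.00000 + 0.00000
= 0.87476.

0.8748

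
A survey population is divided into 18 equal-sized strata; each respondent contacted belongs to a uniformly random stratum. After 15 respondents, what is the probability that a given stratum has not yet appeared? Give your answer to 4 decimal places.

0.4243

On each respondent the fixed stratum fails to appear with probability 17/18.
P(still missing after 15) = (17/18)^15 = 0.42427.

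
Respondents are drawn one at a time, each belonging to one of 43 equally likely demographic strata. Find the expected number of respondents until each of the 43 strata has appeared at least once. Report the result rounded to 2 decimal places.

After k distinct strata have appeared, the next respondent gives a new one with probability (43-k)/43, so the expected wait for the (k+1)-th is 43/(43-k).
E[T] = 43/43 + 43/42 + 43/41 + ... + 43/2 + 43/1 = 43·H_{43}.
H_{43} = 4.350, so E[T] = 187.050.

187.05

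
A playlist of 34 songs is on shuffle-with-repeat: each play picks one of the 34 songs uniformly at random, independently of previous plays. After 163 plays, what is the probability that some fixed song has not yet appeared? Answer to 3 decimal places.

On each play the fixed song fails to appear with probability 33/34.
P(still missing after 163) = (33/34)^163 = 0.0077.

0.008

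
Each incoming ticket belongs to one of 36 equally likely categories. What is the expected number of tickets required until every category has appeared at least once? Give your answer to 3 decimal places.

150.284

Split into phases: going from k distinct to k+1 distinct takes on average 36/(36-k) tickets.
E[T] = 36/36 + 36/35 + 36/34 + ... + 36/2 + 36/1 = 36·H_{36}.
H_{36} = 4.1746, so E[T] = 150.2841.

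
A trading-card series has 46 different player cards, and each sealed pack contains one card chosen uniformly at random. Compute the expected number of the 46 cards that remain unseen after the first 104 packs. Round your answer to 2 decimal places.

For each card, P(unseen after 104) = (45/46)^104 = 0.102.
By linearity of expectation, E[unseen] = 46·(45/46)^104 = 4.678.

4.68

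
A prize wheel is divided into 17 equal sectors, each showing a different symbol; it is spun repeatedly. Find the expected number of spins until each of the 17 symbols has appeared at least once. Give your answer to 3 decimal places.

58.472

The wait to go from k to k+1 distinct symbols is geometric with mean 17/(17-k).
E[T] = 17/17 + 17/16 + 17/15 + ... + 17/2 + 17/1 = 17·H_{17}.
H_{17} = 3.4396, so E[T] = 58.4724.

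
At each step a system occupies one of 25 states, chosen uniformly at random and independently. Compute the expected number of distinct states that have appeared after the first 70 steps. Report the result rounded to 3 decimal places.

For each state, P(seen in 70 steps) = 1 - (24/25)^70 = 0.9426.
By linearity of expectation, E[distinct seen] = 25·(1 - (24/25)^70) = 23.5648.

23.565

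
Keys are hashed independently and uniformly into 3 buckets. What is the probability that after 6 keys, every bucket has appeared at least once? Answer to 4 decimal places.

0.7407

Let A_i be the event that bucket i is missing after 6 keys. By inclusion–exclusion on the A_i,
P(all seen) = Σ_{j=0}^{3} (-1)^j C(3,j)((3-j)/3)^6
= 1.00000 - 0.26337 + 0.00412 - 0.00000
= 0.74074.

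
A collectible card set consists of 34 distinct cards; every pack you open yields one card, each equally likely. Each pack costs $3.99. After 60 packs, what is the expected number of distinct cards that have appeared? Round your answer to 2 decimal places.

28.33

For each card, P(seen in 60 packs) = 1 - (33/34)^60 = 0.833.
By linearity of expectation, E[distinct seen] = 34·(1 - (33/34)^60) = 28.330.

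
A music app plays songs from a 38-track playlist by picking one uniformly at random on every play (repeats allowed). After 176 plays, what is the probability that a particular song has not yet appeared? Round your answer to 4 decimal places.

0.0092

Each play misses the fixed song with probability (38-1)/38 = 37/38, independently.
P(still missing after 176) = (37/38)^176 = 0.00915.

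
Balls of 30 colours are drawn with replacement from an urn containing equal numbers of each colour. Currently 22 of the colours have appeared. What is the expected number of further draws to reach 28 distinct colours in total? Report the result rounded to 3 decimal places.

The wait to go from k to k+1 distinct colours is geometric with mean 30/(30-k).
Sum over k = 22,...,27: E = 30/8 + 30/7 + 30/6 + 30/5 + 30/4 + 30/3 = 36.5357.

36.536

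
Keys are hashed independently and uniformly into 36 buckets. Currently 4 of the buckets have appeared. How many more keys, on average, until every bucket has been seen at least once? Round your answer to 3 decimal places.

146.106

From k distinct to k+1 distinct takes on average 36/(36-k) keys.
Sum over k = 4,...,35: E = 36/32 + 36/31 + 36/30 + ... + 36/2 + 36/1 = 146.1058.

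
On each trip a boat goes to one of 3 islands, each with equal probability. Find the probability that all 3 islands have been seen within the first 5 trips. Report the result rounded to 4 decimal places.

By inclusion–exclusion over which islands are missing,
P(all seen) = Σ_{j=0}^{3} (-1)^j C(3,j)((3-j)/3)^5
= 1.00000 - 0.39506 + 0.01235 - 0.00000
= 0.61728.

0.6173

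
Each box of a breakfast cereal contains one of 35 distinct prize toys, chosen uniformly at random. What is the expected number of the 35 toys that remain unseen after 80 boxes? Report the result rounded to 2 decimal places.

For each toy, P(unseen after 80) = (34/35)^80 = 0.098.
By linearity of expectation, E[unseen] = 35·(34/35)^80 = 3.443.

3.44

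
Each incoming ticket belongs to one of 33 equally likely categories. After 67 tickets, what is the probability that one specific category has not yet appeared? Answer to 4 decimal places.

On each ticket the fixed category fails to appear with probability 32/33.
P(still missing after 67) = (32/33)^67 = 0.12724.

0.1272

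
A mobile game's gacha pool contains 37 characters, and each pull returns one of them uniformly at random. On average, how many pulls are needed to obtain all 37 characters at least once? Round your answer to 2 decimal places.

155.46

Split into phases: going from k distinct to k+1 distinct takes on average 37/(37-k) pulls.
E[T] = 37/37 + 37/36 + 37/35 + ... + 37/2 + 37/1 = 37·H_{37}.
H_{37} = 4.202, so E[T] = 155.459.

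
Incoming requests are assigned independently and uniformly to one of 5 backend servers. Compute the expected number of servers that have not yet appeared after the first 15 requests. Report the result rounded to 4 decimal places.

For each server, P(unseen after 15) = (4/5)^15 = 0.03518.
By linearity of expectation, E[unseen] = 5·(4/5)^15 = 0.17592.

0.1759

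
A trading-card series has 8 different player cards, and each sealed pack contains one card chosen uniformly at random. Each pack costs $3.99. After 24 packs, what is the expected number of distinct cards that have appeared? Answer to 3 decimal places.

7.675

For each card, P(seen in 24 packs) = 1 - (7/8)^24 = 0.9594.
By linearity of expectation, E[distinct seen] = 8·(1 - (7/8)^24) = 7.6754.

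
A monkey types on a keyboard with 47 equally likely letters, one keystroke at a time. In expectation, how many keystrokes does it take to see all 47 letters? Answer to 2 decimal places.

208.58

Split into phases: going from k distinct to k+1 distinct takes on average 47/(47-k) keystrokes.
E[T] = 47/47 + 47/46 + 47/45 + ... + 47/2 + 47/1 = 47·H_{47}.
H_{47} = 4.438, so E[T] = 208.584.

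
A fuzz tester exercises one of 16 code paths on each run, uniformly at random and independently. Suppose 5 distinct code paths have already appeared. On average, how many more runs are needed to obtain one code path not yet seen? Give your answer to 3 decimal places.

The number of runs until the next new code path is geometric with success probability 11/16, so its mean is 16/11.
E = 16/11 = 1.4545.

1.455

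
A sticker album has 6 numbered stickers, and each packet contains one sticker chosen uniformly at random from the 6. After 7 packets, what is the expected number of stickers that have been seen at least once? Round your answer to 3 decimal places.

4.326

For each sticker, P(seen in 7 packets) = 1 - (5/6)^7 = 0.7209.
By linearity of expectation, E[distinct seen] = 6·(1 - (5/6)^7) = 4.3255.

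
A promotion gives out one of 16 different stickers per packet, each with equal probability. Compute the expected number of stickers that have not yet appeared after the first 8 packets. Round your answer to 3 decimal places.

9.548

For each sticker, P(unseen after 8) = (15/16)^8 = 0.5967.
By linearity of expectation, E[unseen] = 16·(15/16)^8 = 9.5475.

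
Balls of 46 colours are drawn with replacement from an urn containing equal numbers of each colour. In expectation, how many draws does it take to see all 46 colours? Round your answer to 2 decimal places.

Split into phases: going from k distinct to k+1 distinct takes on average 46/(46-k) draws.
E[T] = 46/46 + 46/45 + 46/44 + ... + 46/2 + 46/1 = 46·H_{46}.
H_{46} = 4.417, so E[T] = 203.168.

203.17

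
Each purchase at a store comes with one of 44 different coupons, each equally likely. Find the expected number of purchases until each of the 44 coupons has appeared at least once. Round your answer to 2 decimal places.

After k distinct coupons have appeared, the next purchase gives a new one with probability (44-k)/44, so the expected wait for the (k+1)-th is 44/(44-k).
E[T] = 44/44 + 44/43 + 44/42 + ... + 44/2 + 44/1 = 44·H_{44}.
H_{44} = 4.373, so E[T] = 192.400.

192.40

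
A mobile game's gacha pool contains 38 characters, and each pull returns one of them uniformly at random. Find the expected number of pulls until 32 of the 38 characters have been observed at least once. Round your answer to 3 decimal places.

Going from k to k+1 distinct takes a geometric number of pulls with mean 38/(38-k).
Sum over k = 0,...,31: E = 38/38 + 38/37 + 38/36 + ... + 38/8 + 38/7 = 67.5603.

67.560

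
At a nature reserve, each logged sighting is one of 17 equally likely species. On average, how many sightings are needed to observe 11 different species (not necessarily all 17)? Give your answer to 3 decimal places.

Going from k to k+1 distinct takes a geometric number of sightings with mean 17/(17-k).
Sum over k = 0,...,10: E = 17/17 + 17/16 + 17/15 + ... + 17/8 + 17/7 = 16.8224.

16.822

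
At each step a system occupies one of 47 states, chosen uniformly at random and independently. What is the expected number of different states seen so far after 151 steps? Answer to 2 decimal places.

For each state, P(seen in 151 steps) = 1 - (46/47)^151 = 0.961.
By linearity of expectation, E[distinct seen] = 47·(1 - (46/47)^151) = 45.173.

45.17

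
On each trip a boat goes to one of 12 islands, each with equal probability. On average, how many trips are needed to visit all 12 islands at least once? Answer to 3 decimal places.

37.239

Split into phases: going from k distinct to k+1 distinct takes on average 12/(12-k) trips.
E[T] = 12/12 + 12/11 + 12/10 + ... + 12/2 + 12/1 = 12·H_{12}.
H_{12} = 3.1032, so E[T] = 37.2385.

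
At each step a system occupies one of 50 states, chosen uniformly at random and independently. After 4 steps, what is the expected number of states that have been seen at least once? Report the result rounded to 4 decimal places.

For each state, P(seen in 4 steps) = 1 - (49/50)^4 = 0.07763.
By linearity of expectation, E[distinct seen] = 50·(1 - (49/50)^4) = 3.88159.

3.8816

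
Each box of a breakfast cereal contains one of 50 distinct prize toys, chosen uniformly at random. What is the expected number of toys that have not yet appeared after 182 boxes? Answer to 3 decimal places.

For each toy, P(unseen after 182) = (49/50)^182 = 0.0253.
By linearity of expectation, E[unseen] = 50·(49/50)^182 = 1.2651.

1.265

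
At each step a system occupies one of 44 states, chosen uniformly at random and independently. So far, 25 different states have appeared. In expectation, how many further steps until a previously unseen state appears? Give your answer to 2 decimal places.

Each step yields a new state with probability (44-25)/44 = 19/44, so the wait is geometric with mean 44/19.
E = 44/19 = 2.316.

2.32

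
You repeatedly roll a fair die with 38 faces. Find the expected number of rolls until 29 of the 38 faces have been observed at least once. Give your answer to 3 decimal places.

With k distinct faces already seen, the next new one arrives after an expected 38/(38-k) rolls.
Sum over k = 0,...,28: E = 38/38 + 38/37 + 38/36 + ... + 38/11 + 38/10 = 53.1595.

53.159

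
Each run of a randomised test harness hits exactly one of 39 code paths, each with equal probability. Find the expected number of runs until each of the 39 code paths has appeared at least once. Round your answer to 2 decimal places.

165.89

After k distinct code paths have appeared, the next run gives a new one with probability (39-k)/39, so the expected wait for the (k+1)-th is 39/(39-k).
E[T] = 39/39 + 39/38 + 39/37 + ... + 39/2 + 39/1 = 39·H_{39}.
H_{39} = 4.254, so E[T] = 165.888.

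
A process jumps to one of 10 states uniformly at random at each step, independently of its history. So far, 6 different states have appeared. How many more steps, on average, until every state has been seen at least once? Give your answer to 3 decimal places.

20.833

The wait to go from k to k+1 distinct states is geometric with mean 10/(10-k).
Sum over k = 6,...,9: E = 10/4 + 10/3 + 10/2 + 10/1 = 20.8333.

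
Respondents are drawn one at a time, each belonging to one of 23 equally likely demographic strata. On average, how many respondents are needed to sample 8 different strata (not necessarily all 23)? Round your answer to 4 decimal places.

Going from k to k+1 distinct takes a geometric number of respondents with mean 23/(23-k).
Sum over k = 0,...,7: E = 23/23 + 23/22 + 23/21 + ... + 23/17 + 23/16 = 9.56944.

9.5694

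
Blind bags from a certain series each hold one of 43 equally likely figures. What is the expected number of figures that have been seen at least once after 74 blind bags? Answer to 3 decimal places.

For each figure, P(seen in 74 blind bags) = 1 - (42/43)^74 = 0.8247.
By linearity of expectation, E[distinct seen] = 43·(1 - (42/43)^74) = 35.4621.

35.462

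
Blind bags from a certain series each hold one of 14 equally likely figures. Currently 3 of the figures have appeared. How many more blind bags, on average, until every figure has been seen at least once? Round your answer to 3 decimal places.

From k distinct to k+1 distinct takes on average 14/(14-k) blind bags.
Sum over k = 3,...,13: E = 14/11 + 14/10 + 14/9 + ... + 14/2 + 14/1 = 42.2783.

42.278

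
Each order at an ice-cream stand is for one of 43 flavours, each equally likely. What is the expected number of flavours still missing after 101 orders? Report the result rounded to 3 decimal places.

3.993

For each flavour, P(unseen after 101) = (42/43)^101 = 0.0929.
By linearity of expectation, E[unseen] = 43·(42/43)^101 = 3.9933.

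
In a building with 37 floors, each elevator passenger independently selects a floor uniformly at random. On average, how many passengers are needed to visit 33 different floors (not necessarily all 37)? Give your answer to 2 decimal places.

78.38

Going from k to k+1 distinct takes a geometric number of passengers with mean 37/(37-k).
Sum over k = 0,...,32: E = 37/37 + 37/36 + 37/35 + ... + 37/6 + 37/5 = 78.375.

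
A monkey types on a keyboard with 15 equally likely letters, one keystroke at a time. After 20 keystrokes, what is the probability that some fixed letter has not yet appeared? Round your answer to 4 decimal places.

On each keystroke the fixed letter fails to appear with probability 14/15.
P(still missing after 20) = (14/15)^20 = 0.25161.

0.2516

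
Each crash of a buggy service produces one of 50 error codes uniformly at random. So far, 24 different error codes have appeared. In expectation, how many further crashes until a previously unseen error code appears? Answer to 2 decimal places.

1.92

The number of crashes until the next new error code is geometric with success probability 26/50, so its mean is 50/26.
E = 50/26 = 1.923.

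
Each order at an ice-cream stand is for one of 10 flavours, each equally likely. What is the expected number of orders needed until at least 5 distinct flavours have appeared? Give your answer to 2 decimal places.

Going from k to k+1 distinct takes a geometric number of orders with mean 10/(10-k).
Sum over k = 0,...,4: E = 10/10 + 10/9 + 10/8 + 10/7 + 10/6 = 6.456.

6.46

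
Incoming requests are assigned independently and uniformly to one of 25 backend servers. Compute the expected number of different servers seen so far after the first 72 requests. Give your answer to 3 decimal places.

23.677

For each server, P(seen in 72 requests) = 1 - (24/25)^72 = 0.9471.
By linearity of expectation, E[distinct seen] = 25·(1 - (24/25)^72) = 23.6773.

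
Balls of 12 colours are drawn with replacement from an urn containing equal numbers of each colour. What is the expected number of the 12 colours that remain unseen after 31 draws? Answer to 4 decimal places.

0.8086

For each colour, P(unseen after 31) = (11/12)^31 = 0.06738.
By linearity of expectation, E[unseen] = 12·(11/12)^31 = 0.80860.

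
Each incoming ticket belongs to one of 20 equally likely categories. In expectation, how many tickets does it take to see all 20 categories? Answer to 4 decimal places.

71.9548

Split into phases: going from k distinct to k+1 distinct takes on average 20/(20-k) tickets.
E[T] = 20/20 + 20/19 + 20/18 + ... + 20/2 + 20/1 = 20·H_{20}.
H_{20} = 3.59774, so E[T] = 71.95479.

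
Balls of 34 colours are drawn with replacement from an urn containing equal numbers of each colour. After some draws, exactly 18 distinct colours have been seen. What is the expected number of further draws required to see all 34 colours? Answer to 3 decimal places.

114.945

The wait to go from k to k+1 distinct colours is geometric with mean 34/(34-k).
Sum over k = 18,...,33: E = 34/16 + 34/15 + 34/14 + ... + 34/2 + 34/1 = 114.9448.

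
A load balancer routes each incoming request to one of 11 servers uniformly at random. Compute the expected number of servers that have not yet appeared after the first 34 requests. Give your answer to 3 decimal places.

0.431

For each server, P(unseen after 34) = (10/11)^34 = 0.0391.
By linearity of expectation, E[unseen] = 11·(10/11)^34 = 0.4306.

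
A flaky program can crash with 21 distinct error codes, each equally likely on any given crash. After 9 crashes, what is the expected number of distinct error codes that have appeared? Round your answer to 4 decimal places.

For each error code, P(seen in 9 crashes) = 1 - (20/21)^9 = 0.35539.
By linearity of expectation, E[distinct seen] = 21·(1 - (20/21)^9) = 7.46321.

7.4632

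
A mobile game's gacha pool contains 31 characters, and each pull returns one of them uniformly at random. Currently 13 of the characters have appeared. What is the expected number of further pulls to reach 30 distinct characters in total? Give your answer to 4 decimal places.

77.3484

The wait to go from k to k+1 distinct characters is geometric with mean 31/(31-k).
Sum over k = 13,...,29: E = 31/18 + 31/17 + 31/16 + ... + 31/3 + 31/2 = 77.34835.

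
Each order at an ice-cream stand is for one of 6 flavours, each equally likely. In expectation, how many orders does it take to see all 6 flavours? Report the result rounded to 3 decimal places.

The wait to go from k to k+1 distinct flavours is geometric with mean 6/(6-k).
E[T] = 6/6 + 6/5 + 6/4 + 6/3 + 6/2 + 6/1 = 6·H_{6}.
H_{6} = 2.4500, so E[T] = 14.7000.

14.700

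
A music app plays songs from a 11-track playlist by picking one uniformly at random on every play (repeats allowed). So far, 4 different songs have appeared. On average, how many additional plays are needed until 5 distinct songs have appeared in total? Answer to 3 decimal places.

1.571

With k distinct songs already seen, the next new one takes an expected 11/(11-k) plays.
Only the k = 4 term is needed: E = 11/7 = 1.5714.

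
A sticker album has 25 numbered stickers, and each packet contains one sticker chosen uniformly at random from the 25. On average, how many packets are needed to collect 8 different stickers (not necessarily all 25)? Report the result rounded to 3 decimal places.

9.410

Going from k to k+1 distinct takes a geometric number of packets with mean 25/(25-k).
Sum over k = 0,...,7: E = 25/25 + 25/24 + 25/23 + ... + 25/19 + 25/18 = 9.4101.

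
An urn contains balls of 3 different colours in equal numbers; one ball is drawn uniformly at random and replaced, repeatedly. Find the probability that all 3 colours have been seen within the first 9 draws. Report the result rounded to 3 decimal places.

Let A_i be the event that colour i is missing after 9 draws. By inclusion–exclusion on the A_i,
P(all seen) = Σ_{j=0}^{3} (-1)^j C(3,j)((3-j)/3)^9
= 1.0000 - 0.0780 + 0.0002 - 0.0000
= 0.9221.

0.922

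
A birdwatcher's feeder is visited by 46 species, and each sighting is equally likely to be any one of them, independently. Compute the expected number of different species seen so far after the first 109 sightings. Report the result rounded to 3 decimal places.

For each species, P(seen in 109 sightings) = 1 - (45/46)^109 = 0.9089.
By linearity of expectation, E[distinct seen] = 46·(1 - (45/46)^109) = 41.8090.

41.809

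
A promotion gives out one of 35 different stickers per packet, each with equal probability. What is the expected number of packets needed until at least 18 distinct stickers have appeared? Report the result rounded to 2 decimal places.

24.75

Going from k to k+1 distinct takes a geometric number of packets with mean 35/(35-k).
Sum over k = 0,...,17: E = 35/35 + 35/34 + 35/33 + ... + 35/19 + 35/18 = 24.753.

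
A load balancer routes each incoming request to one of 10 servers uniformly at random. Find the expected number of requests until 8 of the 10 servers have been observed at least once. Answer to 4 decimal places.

14.2897

With k distinct servers already seen, the next new one arrives after an expected 10/(10-k) requests.
Sum over k = 0,...,7: E = 10/10 + 10/9 + 10/8 + ... + 10/4 + 10/3 = 14.28968.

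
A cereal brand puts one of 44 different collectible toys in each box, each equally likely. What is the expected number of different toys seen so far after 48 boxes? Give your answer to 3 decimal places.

For each toy, P(seen in 48 boxes) = 1 - (43/44)^48 = 0.6683.
By linearity of expectation, E[distinct seen] = 44·(1 - (43/44)^48) = 29.4048.

29.405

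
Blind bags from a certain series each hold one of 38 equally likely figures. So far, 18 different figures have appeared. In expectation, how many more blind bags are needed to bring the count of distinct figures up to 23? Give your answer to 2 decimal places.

From k distinct to k+1 distinct takes on average 38/(38-k) blind bags.
Sum over k = 18,...,22: E = 38/20 + 38/19 + 38/18 + 38/17 + 38/16 = 10.621.

10.62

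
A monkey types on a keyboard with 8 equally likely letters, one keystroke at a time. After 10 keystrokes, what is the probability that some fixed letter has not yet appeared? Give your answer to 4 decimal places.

Each keystroke misses the fixed letter with probability (8-1)/8 = 7/8, independently.
P(still missing after 10) = (7/8)^10 = 0.26308.

0.2631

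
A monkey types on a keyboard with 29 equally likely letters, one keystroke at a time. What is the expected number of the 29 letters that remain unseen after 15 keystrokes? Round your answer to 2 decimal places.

For each letter, P(unseen after 15) = (28/29)^15 = 0.591.
By linearity of expectation, E[unseen] = 29·(28/29)^15 = 17.132.

17.13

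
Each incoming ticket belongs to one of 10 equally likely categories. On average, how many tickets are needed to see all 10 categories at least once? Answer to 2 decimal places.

29.29

After k distinct categories have appeared, the next ticket gives a new one with probability (10-k)/10, so the expected wait for the (k+1)-th is 10/(10-k).
E[T] = 10/10 + 10/9 + 10/8 + ... + 10/2 + 10/1 = 10·H_{10}.
H_{10} = 2.929, so E[T] = 29.290.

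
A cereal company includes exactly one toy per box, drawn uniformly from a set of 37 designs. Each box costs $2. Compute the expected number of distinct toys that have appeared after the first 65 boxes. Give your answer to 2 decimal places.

For each toy, P(seen in 65 boxes) = 1 - (36/37)^65 = 0.832.
By linearity of expectation, E[distinct seen] = 37·(1 - (36/37)^65) = 30.766.

30.77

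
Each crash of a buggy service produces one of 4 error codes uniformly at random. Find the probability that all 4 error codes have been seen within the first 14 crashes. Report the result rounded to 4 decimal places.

0.9291

By inclusion–exclusion over which error codes are missing,
P(all seen) = Σ_{j=0}^{4} (-1)^j C(4,j)((4-j)/4)^14
= 1.00000 - 0.07127 + 0.00037 - 0.00000 + 0.00000
= 0.92909.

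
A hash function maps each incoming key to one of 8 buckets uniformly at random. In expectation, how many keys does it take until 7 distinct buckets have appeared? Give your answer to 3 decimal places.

Going from k to k+1 distinct takes a geometric number of keys with mean 8/(8-k).
Sum over k = 0,...,6: E = 8/8 + 8/7 + 8/6 + ... + 8/3 + 8/2 = 13.7429.

13.743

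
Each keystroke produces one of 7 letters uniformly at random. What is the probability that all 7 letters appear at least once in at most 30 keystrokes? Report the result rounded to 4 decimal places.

0.9322

By inclusion–exclusion over which letters are missing,
P(all seen) = Σ_{j=0}^{7} (-1)^j C(7,j)((7-j)/7)^30
= 1.00000 - 0.06866 + 0.00087 - 0.00000 + 0.00000 - 0.00000 + 0.00000 - 0.00000
= 0.93221.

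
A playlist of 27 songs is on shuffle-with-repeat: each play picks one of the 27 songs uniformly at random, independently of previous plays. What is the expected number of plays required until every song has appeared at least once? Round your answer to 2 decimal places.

The wait to go from k to k+1 distinct songs is geometric with mean 27/(27-k).
E[T] = 27/27 + 27/26 + 27/25 + ... + 27/2 + 27/1 = 27·H_{27}.
H_{27} = 3.891, so E[T] = 105.069.

105.07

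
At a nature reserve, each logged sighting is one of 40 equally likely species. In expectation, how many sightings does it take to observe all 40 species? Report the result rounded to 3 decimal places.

171.142

The wait to go from k to k+1 distinct species is geometric with mean 40/(40-k).
E[T] = 40/40 + 40/39 + 40/38 + ... + 40/2 + 40/1 = 40·H_{40}.
H_{40} = 4.2785, so E[T] = 171.1417.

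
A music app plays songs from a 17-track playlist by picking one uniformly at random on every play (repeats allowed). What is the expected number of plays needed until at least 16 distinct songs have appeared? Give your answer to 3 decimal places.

41.472

With k distinct songs already seen, the next new one arrives after an expected 17/(17-k) plays.
Sum over k = 0,...,15: E = 17/17 + 17/16 + 17/15 + ... + 17/3 + 17/2 = 41.4724.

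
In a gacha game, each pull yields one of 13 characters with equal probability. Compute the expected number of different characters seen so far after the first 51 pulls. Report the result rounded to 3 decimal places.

For each character, P(seen in 51 pulls) = 1 - (12/13)^51 = 0.9831.
By linearity of expectation, E[distinct seen] = 13·(1 - (12/13)^51) = 12.7807.

12.781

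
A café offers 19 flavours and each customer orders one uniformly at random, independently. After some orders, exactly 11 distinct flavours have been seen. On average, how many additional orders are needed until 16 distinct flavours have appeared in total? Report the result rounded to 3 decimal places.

16.806

The wait to go from k to k+1 distinct flavours is geometric with mean 19/(19-k).
Sum over k = 11,...,15: E = 19/8 + 19/7 + 19/6 + 19/5 + 19/4 = 16.8060.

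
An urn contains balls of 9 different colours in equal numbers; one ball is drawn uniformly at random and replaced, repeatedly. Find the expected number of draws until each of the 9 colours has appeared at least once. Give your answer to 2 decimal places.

25.46

Split into phases: going from k distinct to k+1 distinct takes on average 9/(9-k) draws.
E[T] = 9/9 + 9/8 + 9/7 + ... + 9/2 + 9/1 = 9·H_{9}.
H_{9} = 2.829, so E[T] = 25.461.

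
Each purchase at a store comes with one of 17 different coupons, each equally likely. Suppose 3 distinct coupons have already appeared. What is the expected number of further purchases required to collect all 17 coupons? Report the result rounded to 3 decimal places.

From k distinct to k+1 distinct takes on average 17/(17-k) purchases.
Sum over k = 3,...,16: E = 17/14 + 17/13 + 17/12 + ... + 17/2 + 17/1 = 55.2766.

55.277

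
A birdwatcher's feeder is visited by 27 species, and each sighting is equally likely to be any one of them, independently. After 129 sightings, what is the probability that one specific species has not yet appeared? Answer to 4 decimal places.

0.0077

On each sighting the fixed species fails to appear with probability 26/27.
P(still missing after 129) = (26/27)^129 = 0.00768.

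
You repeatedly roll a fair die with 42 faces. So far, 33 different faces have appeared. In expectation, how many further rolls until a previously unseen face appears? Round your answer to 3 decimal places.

The number of rolls until the next new face is geometric with success probability 9/42, so its mean is 42/9.
E = 42/9 = 4.6667.

4.667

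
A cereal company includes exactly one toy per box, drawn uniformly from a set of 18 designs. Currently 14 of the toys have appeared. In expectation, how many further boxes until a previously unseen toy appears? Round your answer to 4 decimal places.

4.5000

The number of boxes until the next new toy is geometric with success probability 4/18, so its mean is 18/4.
E = 18/4 = 4.50000.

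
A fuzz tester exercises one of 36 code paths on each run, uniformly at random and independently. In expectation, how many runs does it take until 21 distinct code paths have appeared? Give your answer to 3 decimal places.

30.828

With k distinct code paths already seen, the next new one arrives after an expected 36/(36-k) runs.
Sum over k = 0,...,20: E = 36/36 + 36/35 + 36/34 + ... + 36/17 + 36/16 = 30.8279.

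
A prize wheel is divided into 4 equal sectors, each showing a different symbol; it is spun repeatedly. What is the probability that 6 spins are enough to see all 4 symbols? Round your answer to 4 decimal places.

By inclusion–exclusion over which symbols are missing,
P(all seen) = Σ_{j=0}^{4} (-1)^j C(4,j)((4-j)/4)^6
= 1.00000 - 0.71191 + 0.09375 - 0.00098 + 0.00000
= 0.38086.

0.3809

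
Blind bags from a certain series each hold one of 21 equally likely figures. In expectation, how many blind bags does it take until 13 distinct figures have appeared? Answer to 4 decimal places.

19.4775

Going from k to k+1 distinct takes a geometric number of blind bags with mean 21/(21-k).
Sum over k = 0,...,12: E = 21/21 + 21/20 + 21/19 + ... + 21/10 + 21/9 = 19.47753.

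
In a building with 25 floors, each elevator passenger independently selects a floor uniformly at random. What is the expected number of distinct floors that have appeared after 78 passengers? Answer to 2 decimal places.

23.96

For each floor, P(seen in 78 passengers) = 1 - (24/25)^78 = 0.959.
By linearity of expectation, E[distinct seen] = 25·(1 - (24/25)^78) = 23.965.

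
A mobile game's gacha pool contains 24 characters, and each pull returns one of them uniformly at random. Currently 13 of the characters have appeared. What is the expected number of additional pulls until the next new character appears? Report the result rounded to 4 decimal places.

Each pull yields a new character with probability (24-13)/24 = 11/24, so the wait is geometric with mean 24/11.
E = 24/11 = 2.18182.

2.1818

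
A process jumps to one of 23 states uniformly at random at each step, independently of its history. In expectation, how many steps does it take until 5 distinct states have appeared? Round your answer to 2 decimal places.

5.50

With k distinct states already seen, the next new one arrives after an expected 23/(23-k) steps.
Sum over k = 0,...,4: E = 23/23 + 23/22 + 23/21 + 23/20 + 23/19 = 5.501.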